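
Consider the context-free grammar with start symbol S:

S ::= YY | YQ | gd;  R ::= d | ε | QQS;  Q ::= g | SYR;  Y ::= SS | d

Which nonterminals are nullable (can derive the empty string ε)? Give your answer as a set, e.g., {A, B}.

Directly nullable (have an ε-rule): {R}.
Not nullable: Q, S, Y — each has a terminal in every rule's right-hand side or depends on a non-nullable symbol.

{R}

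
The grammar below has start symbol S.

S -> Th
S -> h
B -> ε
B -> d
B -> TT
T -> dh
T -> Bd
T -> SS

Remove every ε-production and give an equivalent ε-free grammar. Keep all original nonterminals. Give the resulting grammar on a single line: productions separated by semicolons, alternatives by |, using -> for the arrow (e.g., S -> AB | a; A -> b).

S -> h | Th; B -> d | TT; T -> d | Bd | SS | dh

Nullable set: {B}.
Drop B -> ε.
T -> Bd: B nullable, giving Bd | d.
Unchanged (no nullable symbols): S -> Th; S -> h; B -> TT; B -> d; T -> SS; T -> dh.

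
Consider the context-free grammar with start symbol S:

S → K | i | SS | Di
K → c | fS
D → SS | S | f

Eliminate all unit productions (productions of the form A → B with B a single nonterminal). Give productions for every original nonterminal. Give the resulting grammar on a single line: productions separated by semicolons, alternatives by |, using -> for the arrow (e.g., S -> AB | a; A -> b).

S -> c | i | Di | SS | fS; D -> c | f | i | Di | SS | fS; K -> c | fS

Unit productions: D->S, S->K.
Unit pairs (A ⇒* B via units): (D,K), (D,S), (S,K).
S: inherits non-unit rules of {K, S} → Di | SS | c | fS | i.
D: inherits non-unit rules of {D, K, S} → Di | SS | c | f | fS | i.
K: inherits non-unit rules of {K} → c | fS.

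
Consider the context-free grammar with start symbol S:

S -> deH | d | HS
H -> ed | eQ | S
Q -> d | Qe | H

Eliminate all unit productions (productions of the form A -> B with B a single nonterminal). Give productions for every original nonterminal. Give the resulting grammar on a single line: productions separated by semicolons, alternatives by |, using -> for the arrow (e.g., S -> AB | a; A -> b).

Unit productions: H->S, Q->H.
Unit pairs (A ⇒* B via units): (H,S), (Q,H), (Q,S).
S: inherits non-unit rules of {S} → HS | d | deH.
H: inherits non-unit rules of {H, S} → HS | d | deH | eQ | ed.
Q: inherits non-unit rules of {H, Q, S} → HS | Qe | d | deH | eQ | ed.

S -> d | HS | deH; H -> d | HS | eQ | ed | deH; Q -> d | HS | Qe | eQ | ed | deH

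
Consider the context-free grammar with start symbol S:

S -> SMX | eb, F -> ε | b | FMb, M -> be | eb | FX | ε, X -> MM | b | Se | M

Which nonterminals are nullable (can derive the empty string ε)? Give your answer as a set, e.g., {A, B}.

{F, M, X}

Directly nullable (have an ε-rule): {F, M}.
X is nullable via X -> M (every symbol on the right is already known nullable).
Not nullable: S — each has a terminal in every rule's right-hand side or depends on a non-nullable symbol.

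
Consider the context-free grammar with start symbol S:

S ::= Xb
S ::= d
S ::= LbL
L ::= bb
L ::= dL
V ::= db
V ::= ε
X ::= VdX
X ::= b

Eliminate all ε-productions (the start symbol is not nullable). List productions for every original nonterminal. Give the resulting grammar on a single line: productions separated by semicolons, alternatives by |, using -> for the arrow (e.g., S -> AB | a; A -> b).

S -> d | Xb | LbL; L -> bb | dL; V -> db; X -> b | dX | VdX

Nullable set: {V}.
Drop V -> ε.
X -> VdX: V nullable, giving VdX | dX.
Unchanged (no nullable symbols): S -> LbL; S -> Xb; S -> d; L -> bb; L -> dL; V -> db; X -> b.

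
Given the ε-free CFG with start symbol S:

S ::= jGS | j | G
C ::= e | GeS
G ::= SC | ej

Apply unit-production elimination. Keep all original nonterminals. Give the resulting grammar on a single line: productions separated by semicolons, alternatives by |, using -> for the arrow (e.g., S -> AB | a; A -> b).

Unit productions: S->G.
Unit pairs (A ⇒* B via units): (S,G).
S: inherits non-unit rules of {G, S} → SC | ej | j | jGS.
C: inherits non-unit rules of {C} → GeS | e.
G: inherits non-unit rules of {G} → SC | ej.

S -> j | SC | ej | jGS; C -> e | GeS; G -> SC | ej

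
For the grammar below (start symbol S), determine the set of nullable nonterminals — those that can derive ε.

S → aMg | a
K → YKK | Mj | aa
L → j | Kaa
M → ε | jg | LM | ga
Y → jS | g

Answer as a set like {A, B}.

Directly nullable (have an ε-rule): {M}.
Not nullable: K, L, S, Y — each has a terminal in every rule's right-hand side or depends on a non-nullable symbol.

{M}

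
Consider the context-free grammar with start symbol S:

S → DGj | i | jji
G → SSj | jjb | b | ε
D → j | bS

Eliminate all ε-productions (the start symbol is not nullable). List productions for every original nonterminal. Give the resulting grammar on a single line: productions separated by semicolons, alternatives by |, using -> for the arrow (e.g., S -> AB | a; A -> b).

S -> i | Dj | DGj | jji; D -> j | bS; G -> b | SSj | jjb

Nullable set: {G}.
S -> DGj: G nullable, giving DGj | Dj.
Drop G -> ε.
Unchanged (no nullable symbols): S -> i; S -> jji; D -> bS; D -> j; G -> SSj; G -> b; G -> jjb.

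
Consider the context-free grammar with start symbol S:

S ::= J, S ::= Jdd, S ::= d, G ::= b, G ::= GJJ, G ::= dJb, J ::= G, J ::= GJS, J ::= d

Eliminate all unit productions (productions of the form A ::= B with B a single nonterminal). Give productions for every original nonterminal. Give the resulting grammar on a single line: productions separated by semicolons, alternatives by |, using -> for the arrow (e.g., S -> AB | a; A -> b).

S -> b | d | GJJ | GJS | Jdd | dJb; G -> b | GJJ | dJb; J -> b | d | GJJ | GJS | dJb

Unit productions: J->G, S->J.
Unit pairs (A ⇒* B via units): (J,G), (S,G), (S,J).
S: inherits non-unit rules of {G, J, S} → GJJ | GJS | Jdd | b | d | dJb.
G: inherits non-unit rules of {G} → GJJ | b | dJb.
J: inherits non-unit rules of {G, J} → GJJ | GJS | b | d | dJb.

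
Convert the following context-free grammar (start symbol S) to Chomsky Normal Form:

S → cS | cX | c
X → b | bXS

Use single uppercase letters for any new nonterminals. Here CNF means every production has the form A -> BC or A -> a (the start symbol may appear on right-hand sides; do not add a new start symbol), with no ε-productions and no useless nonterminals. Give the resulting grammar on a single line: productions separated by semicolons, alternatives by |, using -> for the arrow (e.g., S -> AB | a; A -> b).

No ε-productions.
No unit productions to eliminate.
TERM: introduce B -> b, A -> c and substitute in every rule of length ≥2.
BIN: X -> BXS becomes X -> BC, C -> XS.

S -> c | AS | AX; A -> c; B -> b; C -> XS; X -> b | BC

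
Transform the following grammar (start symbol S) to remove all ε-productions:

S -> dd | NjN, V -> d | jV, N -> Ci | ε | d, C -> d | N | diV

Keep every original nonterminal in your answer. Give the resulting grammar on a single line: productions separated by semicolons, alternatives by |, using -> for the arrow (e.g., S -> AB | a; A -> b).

Nullable set: {C, N}.
S -> NjN: N, N nullable, giving Nj | NjN | j | jN.
C -> N: N nullable, giving N.
Drop N -> ε.
N -> Ci: C nullable, giving Ci | i.
Unchanged (no nullable symbols): S -> dd; C -> d; C -> diV; N -> d; V -> d; V -> jV.

S -> j | Nj | dd | jN | NjN; C -> N | d | diV; N -> d | i | Ci; V -> d | jV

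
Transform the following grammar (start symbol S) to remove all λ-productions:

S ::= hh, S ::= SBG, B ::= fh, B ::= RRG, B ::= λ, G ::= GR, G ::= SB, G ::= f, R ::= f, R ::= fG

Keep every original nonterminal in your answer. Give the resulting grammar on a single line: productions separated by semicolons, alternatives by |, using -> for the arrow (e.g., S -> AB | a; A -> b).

Nullable set: {B}.
S -> SBG: B nullable, giving SBG | SG.
Drop B -> λ.
G -> SB: B nullable, giving S | SB.
Unchanged (no nullable symbols): S -> hh; B -> RRG; B -> fh; G -> GR; G -> f; R -> f; R -> fG.

S -> SG | hh | SBG; B -> fh | RRG; G -> S | f | GR | SB; R -> f | fG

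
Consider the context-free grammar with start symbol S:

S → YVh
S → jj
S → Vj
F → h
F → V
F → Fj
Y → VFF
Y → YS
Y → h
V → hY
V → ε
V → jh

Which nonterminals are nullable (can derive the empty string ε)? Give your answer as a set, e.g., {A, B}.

Directly nullable (have an ε-rule): {V}.
F is nullable via F -> V (every symbol on the right is already known nullable).
Y is nullable via Y -> VFF (every symbol on the right is already known nullable).
Not nullable: S — each has a terminal in every rule's right-hand side or depends on a non-nullable symbol.

{F, V, Y}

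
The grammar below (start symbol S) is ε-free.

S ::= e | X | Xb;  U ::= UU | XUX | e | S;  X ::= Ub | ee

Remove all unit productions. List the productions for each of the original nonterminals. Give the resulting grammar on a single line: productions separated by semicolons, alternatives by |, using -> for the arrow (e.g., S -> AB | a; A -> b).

Unit productions: S->X, U->S.
Unit pairs (A ⇒* B via units): (S,X), (U,S), (U,X).
S: inherits non-unit rules of {S, X} → Ub | Xb | e | ee.
U: inherits non-unit rules of {S, U, X} → UU | Ub | XUX | Xb | e | ee.
X: inherits non-unit rules of {X} → Ub | ee.

S -> e | Ub | Xb | ee; U -> e | UU | Ub | Xb | ee | XUX; X -> Ub | ee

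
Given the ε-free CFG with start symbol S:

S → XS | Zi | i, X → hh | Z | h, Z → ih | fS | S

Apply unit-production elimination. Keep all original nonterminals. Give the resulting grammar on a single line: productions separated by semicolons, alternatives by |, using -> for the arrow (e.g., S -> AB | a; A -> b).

Unit productions: X->Z, Z->S.
Unit pairs (A ⇒* B via units): (X,S), (X,Z), (Z,S).
S: inherits non-unit rules of {S} → XS | Zi | i.
X: inherits non-unit rules of {S, X, Z} → XS | Zi | fS | h | hh | i | ih.
Z: inherits non-unit rules of {S, Z} → XS | Zi | fS | i | ih.

S -> i | XS | Zi; X -> h | i | XS | Zi | fS | hh | ih; Z -> i | XS | Zi | fS | ih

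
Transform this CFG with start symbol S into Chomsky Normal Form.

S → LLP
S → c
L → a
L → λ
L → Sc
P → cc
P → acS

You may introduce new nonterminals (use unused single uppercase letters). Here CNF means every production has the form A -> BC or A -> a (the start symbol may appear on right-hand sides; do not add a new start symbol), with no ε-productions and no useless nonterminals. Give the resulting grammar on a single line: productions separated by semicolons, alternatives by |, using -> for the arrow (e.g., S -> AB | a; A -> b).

S -> c | AA | BD | LE | LP; A -> c; B -> a; C -> AS; D -> AS; E -> LP; L -> a | SA; P -> AA | BC

Nullable: {L}; after ε-elimination: S -> P | c | LP | LLP; L -> a | Sc; P -> cc | acS.
After unit-elimination: S -> c | LP | cc | LLP | acS; L -> a | Sc; P -> cc | acS.
TERM: introduce B -> a, A -> c and substitute in every rule of length ≥2.
BIN: P -> BAS becomes P -> BC, C -> AS; S -> BAS becomes S -> BD, D -> AS; S -> LLP becomes S -> LE, E -> LP.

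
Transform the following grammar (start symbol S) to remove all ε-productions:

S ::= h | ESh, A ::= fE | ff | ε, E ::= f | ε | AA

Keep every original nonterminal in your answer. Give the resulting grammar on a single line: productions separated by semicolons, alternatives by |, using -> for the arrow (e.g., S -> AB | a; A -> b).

Nullable set: {A, E}.
S -> ESh: E nullable, giving ESh | Sh.
Drop A -> ε.
A -> fE: E nullable, giving f | fE.
Drop E -> ε.
E -> AA: A, A nullable, giving A | AA.
Unchanged (no nullable symbols): S -> h; A -> ff; E -> f.

S -> h | Sh | ESh; A -> f | fE | ff; E -> A | f | AA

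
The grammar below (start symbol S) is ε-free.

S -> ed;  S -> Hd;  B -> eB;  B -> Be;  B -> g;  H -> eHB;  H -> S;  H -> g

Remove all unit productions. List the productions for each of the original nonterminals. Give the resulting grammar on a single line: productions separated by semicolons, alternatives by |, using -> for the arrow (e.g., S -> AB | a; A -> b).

S -> Hd | ed; B -> g | Be | eB; H -> g | Hd | ed | eHB

Unit productions: H->S.
Unit pairs (A ⇒* B via units): (H,S).
S: inherits non-unit rules of {S} → Hd | ed.
B: inherits non-unit rules of {B} → Be | eB | g.
H: inherits non-unit rules of {H, S} → Hd | eHB | ed | g.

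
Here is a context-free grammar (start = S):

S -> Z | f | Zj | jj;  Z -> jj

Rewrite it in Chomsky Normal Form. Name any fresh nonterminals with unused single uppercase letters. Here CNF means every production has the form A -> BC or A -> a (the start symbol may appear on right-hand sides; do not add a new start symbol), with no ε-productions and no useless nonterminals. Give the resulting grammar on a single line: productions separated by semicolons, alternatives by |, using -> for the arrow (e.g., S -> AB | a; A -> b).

No ε-productions.
After unit-elimination: S -> f | Zj | jj; Z -> jj.
TERM: introduce A -> j and substitute in every rule of length ≥2.

S -> f | AA | ZA; A -> j; Z -> AA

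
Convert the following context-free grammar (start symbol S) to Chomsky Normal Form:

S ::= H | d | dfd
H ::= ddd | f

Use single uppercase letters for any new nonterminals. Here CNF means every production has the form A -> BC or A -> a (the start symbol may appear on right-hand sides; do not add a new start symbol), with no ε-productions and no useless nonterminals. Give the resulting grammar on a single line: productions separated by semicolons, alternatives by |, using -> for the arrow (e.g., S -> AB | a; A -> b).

S -> d | f | AD | AE; A -> d; B -> f; D -> AA; E -> BA

No ε-productions.
After unit-elimination: S -> d | f | ddd | dfd; H -> f | ddd.
TERM: introduce A -> d, B -> f and substitute in every rule of length ≥2.
BIN: H -> AAA becomes H -> AC, C -> AA; S -> AAA becomes S -> AD, D -> AA; S -> ABA becomes S -> AE, E -> BA.
Drop unreachable/unproductive: H.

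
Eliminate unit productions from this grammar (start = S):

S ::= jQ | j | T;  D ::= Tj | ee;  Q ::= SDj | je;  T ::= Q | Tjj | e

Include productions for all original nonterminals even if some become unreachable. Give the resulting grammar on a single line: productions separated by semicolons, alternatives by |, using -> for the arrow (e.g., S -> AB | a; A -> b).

Unit productions: S->T, T->Q.
Unit pairs (A ⇒* B via units): (S,Q), (S,T), (T,Q).
S: inherits non-unit rules of {Q, S, T} → SDj | Tjj | e | j | jQ | je.
D: inherits non-unit rules of {D} → Tj | ee.
Q: inherits non-unit rules of {Q} → SDj | je.
T: inherits non-unit rules of {Q, T} → SDj | Tjj | e | je.

S -> e | j | jQ | je | SDj | Tjj; D -> Tj | ee; Q -> je | SDj; T -> e | je | SDj | Tjj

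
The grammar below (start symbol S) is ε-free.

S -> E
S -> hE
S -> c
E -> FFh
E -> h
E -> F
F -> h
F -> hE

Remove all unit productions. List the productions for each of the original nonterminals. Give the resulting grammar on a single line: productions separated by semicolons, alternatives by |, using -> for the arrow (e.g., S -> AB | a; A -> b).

Unit productions: E->F, S->E.
Unit pairs (A ⇒* B via units): (E,F), (S,E), (S,F).
S: inherits non-unit rules of {E, F, S} → FFh | c | h | hE.
E: inherits non-unit rules of {E, F} → FFh | h | hE.
F: inherits non-unit rules of {F} → h | hE.

S -> c | h | hE | FFh; E -> h | hE | FFh; F -> h | hE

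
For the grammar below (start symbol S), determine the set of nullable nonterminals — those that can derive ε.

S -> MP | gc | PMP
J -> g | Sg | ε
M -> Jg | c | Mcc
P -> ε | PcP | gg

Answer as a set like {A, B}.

{J, P}

Directly nullable (have an ε-rule): {J, P}.
Not nullable: M, S — each has a terminal in every rule's right-hand side or depends on a non-nullable symbol.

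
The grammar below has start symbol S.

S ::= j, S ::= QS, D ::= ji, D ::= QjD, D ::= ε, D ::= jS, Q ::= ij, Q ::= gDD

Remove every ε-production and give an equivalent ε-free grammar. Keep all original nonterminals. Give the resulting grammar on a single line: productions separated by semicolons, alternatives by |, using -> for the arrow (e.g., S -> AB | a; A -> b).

Nullable set: {D}.
Drop D -> ε.
D -> QjD: D nullable, giving Qj | QjD.
Q -> gDD: D, D nullable, giving g | gD | gDD.
Unchanged (no nullable symbols): S -> QS; S -> j; D -> jS; D -> ji; Q -> ij.

S -> j | QS; D -> Qj | jS | ji | QjD; Q -> g | gD | ij | gDD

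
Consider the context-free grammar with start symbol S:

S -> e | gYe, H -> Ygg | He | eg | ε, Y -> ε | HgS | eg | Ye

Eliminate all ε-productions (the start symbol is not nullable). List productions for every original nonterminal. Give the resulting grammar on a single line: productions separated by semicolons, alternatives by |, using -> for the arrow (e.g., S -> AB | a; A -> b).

S -> e | ge | gYe; H -> e | He | eg | gg | Ygg; Y -> e | Ye | eg | gS | HgS

Nullable set: {H, Y}.
S -> gYe: Y nullable, giving gYe | ge.
Drop H -> ε.
H -> He: H nullable, giving He | e.
H -> Ygg: Y nullable, giving Ygg | gg.
Drop Y -> ε.
Y -> HgS: H nullable, giving HgS | gS.
Y -> Ye: Y nullable, giving Ye | e.
Unchanged (no nullable symbols): S -> e; H -> eg; Y -> eg.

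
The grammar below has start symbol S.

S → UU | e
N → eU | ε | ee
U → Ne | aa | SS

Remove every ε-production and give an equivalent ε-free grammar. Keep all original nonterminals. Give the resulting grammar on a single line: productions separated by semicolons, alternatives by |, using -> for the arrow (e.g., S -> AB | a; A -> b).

S -> e | UU; N -> eU | ee; U -> e | Ne | SS | aa

Nullable set: {N}.
Drop N -> ε.
U -> Ne: N nullable, giving Ne | e.
Unchanged (no nullable symbols): S -> UU; S -> e; N -> eU; N -> ee; U -> SS; U -> aa.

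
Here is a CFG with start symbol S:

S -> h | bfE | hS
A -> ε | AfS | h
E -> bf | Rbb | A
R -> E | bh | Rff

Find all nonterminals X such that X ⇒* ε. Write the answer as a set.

Directly nullable (have an ε-rule): {A}.
E is nullable via E -> A (every symbol on the right is already known nullable).
R is nullable via R -> E (every symbol on the right is already known nullable).
Not nullable: S — each has a terminal in every rule's right-hand side or depends on a non-nullable symbol.

{A, E, R}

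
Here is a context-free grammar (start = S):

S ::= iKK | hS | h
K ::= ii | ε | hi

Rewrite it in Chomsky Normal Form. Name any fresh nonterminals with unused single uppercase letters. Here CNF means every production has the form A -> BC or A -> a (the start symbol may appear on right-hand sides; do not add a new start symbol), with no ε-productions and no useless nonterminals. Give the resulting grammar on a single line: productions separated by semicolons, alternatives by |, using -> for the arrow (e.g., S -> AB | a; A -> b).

Nullable: {K}; after ε-elimination: S -> h | i | hS | iK | iKK; K -> hi | ii.
No unit productions to eliminate.
TERM: introduce A -> h, B -> i and substitute in every rule of length ≥2.
BIN: S -> BKK becomes S -> BC, C -> KK.

S -> h | i | AS | BC | BK; A -> h; B -> i; C -> KK; K -> AB | BB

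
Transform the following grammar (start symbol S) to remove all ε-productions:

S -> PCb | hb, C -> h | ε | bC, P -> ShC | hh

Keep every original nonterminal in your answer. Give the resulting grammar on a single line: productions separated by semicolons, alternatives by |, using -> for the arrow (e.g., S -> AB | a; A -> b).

S -> Pb | hb | PCb; C -> b | h | bC; P -> Sh | hh | ShC

Nullable set: {C}.
S -> PCb: C nullable, giving PCb | Pb.
Drop C -> ε.
C -> bC: C nullable, giving b | bC.
P -> ShC: C nullable, giving Sh | ShC.
Unchanged (no nullable symbols): S -> hb; C -> h; P -> hh.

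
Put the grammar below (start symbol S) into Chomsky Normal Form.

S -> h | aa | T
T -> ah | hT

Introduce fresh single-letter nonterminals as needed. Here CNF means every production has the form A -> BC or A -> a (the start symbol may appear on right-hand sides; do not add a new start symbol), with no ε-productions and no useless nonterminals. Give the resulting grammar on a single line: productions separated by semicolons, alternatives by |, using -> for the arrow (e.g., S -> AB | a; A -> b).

No ε-productions.
After unit-elimination: S -> h | aa | ah | hT; T -> ah | hT.
TERM: introduce A -> a, B -> h and substitute in every rule of length ≥2.

S -> h | AA | AB | BT; A -> a; B -> h; T -> AB | BT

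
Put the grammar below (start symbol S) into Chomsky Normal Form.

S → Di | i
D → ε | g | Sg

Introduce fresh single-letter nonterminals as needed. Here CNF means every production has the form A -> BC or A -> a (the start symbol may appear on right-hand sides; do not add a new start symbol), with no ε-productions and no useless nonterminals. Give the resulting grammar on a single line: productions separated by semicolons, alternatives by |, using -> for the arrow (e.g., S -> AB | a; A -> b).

S -> i | DB; A -> g; B -> i; D -> g | SA

Nullable: {D}; after ε-elimination: S -> i | Di; D -> g | Sg.
No unit productions to eliminate.
TERM: introduce A -> g, B -> i and substitute in every rule of length ≥2.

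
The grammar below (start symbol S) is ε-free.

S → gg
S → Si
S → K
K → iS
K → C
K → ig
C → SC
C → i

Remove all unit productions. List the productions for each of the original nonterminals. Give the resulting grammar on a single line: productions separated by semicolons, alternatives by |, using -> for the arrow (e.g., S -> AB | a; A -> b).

Unit productions: K->C, S->K.
Unit pairs (A ⇒* B via units): (K,C), (S,C), (S,K).
S: inherits non-unit rules of {C, K, S} → SC | Si | gg | i | iS | ig.
C: inherits non-unit rules of {C} → SC | i.
K: inherits non-unit rules of {C, K} → SC | i | iS | ig.

S -> i | SC | Si | gg | iS | ig; C -> i | SC; K -> i | SC | iS | ig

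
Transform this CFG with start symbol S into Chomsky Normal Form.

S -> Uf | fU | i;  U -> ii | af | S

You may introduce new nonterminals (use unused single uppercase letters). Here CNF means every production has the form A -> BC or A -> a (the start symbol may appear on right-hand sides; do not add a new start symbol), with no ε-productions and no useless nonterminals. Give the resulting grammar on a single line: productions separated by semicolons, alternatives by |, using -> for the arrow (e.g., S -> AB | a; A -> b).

No ε-productions.
After unit-elimination: S -> i | Uf | fU; U -> i | Uf | af | fU | ii.
TERM: introduce B -> a, A -> f, C -> i and substitute in every rule of length ≥2.

S -> i | AU | UA; A -> f; B -> a; C -> i; U -> i | AU | BA | CC | UA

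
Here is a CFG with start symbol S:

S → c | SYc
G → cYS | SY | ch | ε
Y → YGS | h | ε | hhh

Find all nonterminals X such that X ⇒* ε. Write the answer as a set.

Directly nullable (have an ε-rule): {G, Y}.
Not nullable: S — each has a terminal in every rule's right-hand side or depends on a non-nullable symbol.

{G, Y}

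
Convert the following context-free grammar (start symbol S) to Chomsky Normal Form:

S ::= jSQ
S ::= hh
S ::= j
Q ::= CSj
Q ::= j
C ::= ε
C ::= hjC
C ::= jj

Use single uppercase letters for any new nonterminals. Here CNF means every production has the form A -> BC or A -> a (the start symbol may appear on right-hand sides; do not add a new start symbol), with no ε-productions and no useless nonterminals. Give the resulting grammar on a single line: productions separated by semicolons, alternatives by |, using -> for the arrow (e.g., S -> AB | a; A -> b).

S -> j | AA | BF; A -> h; B -> j; C -> AB | AD | BB; D -> BC; E -> SB; F -> SQ; Q -> j | CE | SB

Nullable: {C}; after ε-elimination: S -> j | hh | jSQ; C -> hj | jj | hjC; Q -> j | Sj | CSj.
No unit productions to eliminate.
TERM: introduce A -> h, B -> j and substitute in every rule of length ≥2.
BIN: C -> ABC becomes C -> AD, D -> BC; Q -> CSB becomes Q -> CE, E -> SB; S -> BSQ becomes S -> BF, F -> SQ.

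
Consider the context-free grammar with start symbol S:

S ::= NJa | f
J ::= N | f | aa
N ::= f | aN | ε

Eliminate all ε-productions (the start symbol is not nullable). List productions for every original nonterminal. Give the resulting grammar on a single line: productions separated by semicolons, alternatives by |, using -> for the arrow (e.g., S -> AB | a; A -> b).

S -> a | f | Ja | Na | NJa; J -> N | f | aa; N -> a | f | aN

Nullable set: {J, N}.
S -> NJa: N, J nullable, giving Ja | NJa | Na | a.
J -> N: N nullable, giving N.
Drop N -> ε.
N -> aN: N nullable, giving a | aN.
Unchanged (no nullable symbols): S -> f; J -> aa; J -> f; N -> f.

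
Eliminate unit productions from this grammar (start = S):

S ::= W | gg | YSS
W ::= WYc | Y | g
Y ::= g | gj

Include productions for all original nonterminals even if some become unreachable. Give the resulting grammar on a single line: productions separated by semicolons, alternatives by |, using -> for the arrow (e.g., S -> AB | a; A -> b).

Unit productions: S->W, W->Y.
Unit pairs (A ⇒* B via units): (S,W), (S,Y), (W,Y).
S: inherits non-unit rules of {S, W, Y} → WYc | YSS | g | gg | gj.
W: inherits non-unit rules of {W, Y} → WYc | g | gj.
Y: inherits non-unit rules of {Y} → g | gj.

S -> g | gg | gj | WYc | YSS; W -> g | gj | WYc; Y -> g | gj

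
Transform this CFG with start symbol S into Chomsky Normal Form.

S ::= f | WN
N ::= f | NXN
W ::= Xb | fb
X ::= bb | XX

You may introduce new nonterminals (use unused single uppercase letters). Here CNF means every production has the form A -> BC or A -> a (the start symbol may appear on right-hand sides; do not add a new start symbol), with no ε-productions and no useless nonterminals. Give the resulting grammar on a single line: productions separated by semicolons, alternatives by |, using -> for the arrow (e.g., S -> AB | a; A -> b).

No ε-productions.
No unit productions to eliminate.
TERM: introduce A -> b, B -> f and substitute in every rule of length ≥2.
BIN: N -> NXN becomes N -> NC, C -> XN.

S -> f | WN; A -> b; B -> f; C -> XN; N -> f | NC; W -> BA | XA; X -> AA | XX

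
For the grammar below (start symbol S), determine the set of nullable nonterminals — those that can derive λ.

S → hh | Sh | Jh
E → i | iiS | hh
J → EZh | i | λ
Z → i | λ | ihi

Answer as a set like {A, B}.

{J, Z}

Directly nullable (have an ε-rule): {J, Z}.
Not nullable: E, S — each has a terminal in every rule's right-hand side or depends on a non-nullable symbol.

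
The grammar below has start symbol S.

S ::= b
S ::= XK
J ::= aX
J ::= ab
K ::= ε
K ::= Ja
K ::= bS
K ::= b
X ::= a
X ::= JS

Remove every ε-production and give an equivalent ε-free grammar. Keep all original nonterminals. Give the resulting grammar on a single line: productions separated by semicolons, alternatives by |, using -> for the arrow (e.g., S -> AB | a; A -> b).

Nullable set: {K}.
S -> XK: K nullable, giving X | XK.
Drop K -> ε.
Unchanged (no nullable symbols): S -> b; J -> aX; J -> ab; K -> Ja; K -> b; K -> bS; X -> JS; X -> a.

S -> X | b | XK; J -> aX | ab; K -> b | Ja | bS; X -> a | JS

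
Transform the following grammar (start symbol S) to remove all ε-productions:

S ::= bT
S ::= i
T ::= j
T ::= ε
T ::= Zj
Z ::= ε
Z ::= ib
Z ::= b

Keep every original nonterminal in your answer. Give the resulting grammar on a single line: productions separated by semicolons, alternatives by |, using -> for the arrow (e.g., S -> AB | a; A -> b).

Nullable set: {T, Z}.
S -> bT: T nullable, giving b | bT.
Drop T -> ε.
T -> Zj: Z nullable, giving Zj | j.
Drop Z -> ε.
Unchanged (no nullable symbols): S -> i; T -> j; Z -> b; Z -> ib.

S -> b | i | bT; T -> j | Zj; Z -> b | ib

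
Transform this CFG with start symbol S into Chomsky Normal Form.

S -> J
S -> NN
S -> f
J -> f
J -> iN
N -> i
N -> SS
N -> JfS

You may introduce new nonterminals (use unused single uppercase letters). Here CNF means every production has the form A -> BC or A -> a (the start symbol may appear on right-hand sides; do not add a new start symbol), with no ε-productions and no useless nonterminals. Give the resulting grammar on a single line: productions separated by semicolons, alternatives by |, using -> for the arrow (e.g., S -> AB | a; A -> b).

No ε-productions.
After unit-elimination: S -> f | NN | iN; J -> f | iN; N -> i | SS | JfS.
TERM: introduce B -> f, A -> i and substitute in every rule of length ≥2.
BIN: N -> JBS becomes N -> JC, C -> BS.

S -> f | AN | NN; A -> i; B -> f; C -> BS; J -> f | AN; N -> i | JC | SS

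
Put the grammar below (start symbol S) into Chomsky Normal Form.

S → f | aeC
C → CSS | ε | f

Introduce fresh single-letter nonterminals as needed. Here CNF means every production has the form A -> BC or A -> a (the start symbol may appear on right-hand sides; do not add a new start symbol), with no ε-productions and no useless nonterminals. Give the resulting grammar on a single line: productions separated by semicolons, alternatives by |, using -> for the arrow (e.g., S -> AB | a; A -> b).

S -> f | AB | AE; A -> a; B -> e; C -> f | CD | SS; D -> SS; E -> BC

Nullable: {C}; after ε-elimination: S -> f | ae | aeC; C -> f | SS | CSS.
No unit productions to eliminate.
TERM: introduce A -> a, B -> e and substitute in every rule of length ≥2.
BIN: C -> CSS becomes C -> CD, D -> SS; S -> ABC becomes S -> AE, E -> BC.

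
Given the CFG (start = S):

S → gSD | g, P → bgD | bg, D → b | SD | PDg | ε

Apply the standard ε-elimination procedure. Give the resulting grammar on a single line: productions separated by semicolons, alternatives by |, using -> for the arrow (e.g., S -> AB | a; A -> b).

Nullable set: {D}.
S -> gSD: D nullable, giving gS | gSD.
Drop D -> ε.
D -> PDg: D nullable, giving PDg | Pg.
D -> SD: D nullable, giving S | SD.
P -> bgD: D nullable, giving bg | bgD.
Unchanged (no nullable symbols): S -> g; D -> b; P -> bg.

S -> g | gS | gSD; D -> S | b | Pg | SD | PDg; P -> bg | bgD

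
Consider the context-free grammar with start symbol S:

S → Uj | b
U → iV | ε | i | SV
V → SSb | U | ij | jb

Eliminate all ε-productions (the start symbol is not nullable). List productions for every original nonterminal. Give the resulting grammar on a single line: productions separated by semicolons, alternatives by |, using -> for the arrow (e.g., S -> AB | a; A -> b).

Nullable set: {U, V}.
S -> Uj: U nullable, giving Uj | j.
Drop U -> ε.
U -> SV: V nullable, giving S | SV.
U -> iV: V nullable, giving i | iV.
V -> U: U nullable, giving U.
Unchanged (no nullable symbols): S -> b; U -> i; V -> SSb; V -> ij; V -> jb.

S -> b | j | Uj; U -> S | i | SV | iV; V -> U | ij | jb | SSb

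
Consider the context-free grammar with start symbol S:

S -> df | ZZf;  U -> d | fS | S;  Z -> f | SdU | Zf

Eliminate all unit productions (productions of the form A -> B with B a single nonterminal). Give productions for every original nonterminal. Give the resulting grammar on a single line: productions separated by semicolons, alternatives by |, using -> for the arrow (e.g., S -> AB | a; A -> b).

S -> df | ZZf; U -> d | df | fS | ZZf; Z -> f | Zf | SdU

Unit productions: U->S.
Unit pairs (A ⇒* B via units): (U,S).
S: inherits non-unit rules of {S} → ZZf | df.
U: inherits non-unit rules of {S, U} → ZZf | d | df | fS.
Z: inherits non-unit rules of {Z} → SdU | Zf | f.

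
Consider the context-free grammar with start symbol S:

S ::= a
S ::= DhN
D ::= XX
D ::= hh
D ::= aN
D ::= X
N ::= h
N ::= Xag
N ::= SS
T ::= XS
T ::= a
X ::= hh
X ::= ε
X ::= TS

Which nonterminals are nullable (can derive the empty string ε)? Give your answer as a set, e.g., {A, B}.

Directly nullable (have an ε-rule): {X}.
D is nullable via D -> X (every symbol on the right is already known nullable).
Not nullable: N, S, T — each has a terminal in every rule's right-hand side or depends on a non-nullable symbol.

{D, X}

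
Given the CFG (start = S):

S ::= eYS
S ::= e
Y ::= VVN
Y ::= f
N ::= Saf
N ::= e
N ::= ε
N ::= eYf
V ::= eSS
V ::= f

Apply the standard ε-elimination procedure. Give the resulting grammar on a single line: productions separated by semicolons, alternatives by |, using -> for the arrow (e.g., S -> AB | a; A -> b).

Nullable set: {N}.
Drop N -> ε.
Y -> VVN: N nullable, giving VV | VVN.
Unchanged (no nullable symbols): S -> e; S -> eYS; N -> Saf; N -> e; N -> eYf; V -> eSS; V -> f; Y -> f.

S -> e | eYS; N -> e | Saf | eYf; V -> f | eSS; Y -> f | VV | VVN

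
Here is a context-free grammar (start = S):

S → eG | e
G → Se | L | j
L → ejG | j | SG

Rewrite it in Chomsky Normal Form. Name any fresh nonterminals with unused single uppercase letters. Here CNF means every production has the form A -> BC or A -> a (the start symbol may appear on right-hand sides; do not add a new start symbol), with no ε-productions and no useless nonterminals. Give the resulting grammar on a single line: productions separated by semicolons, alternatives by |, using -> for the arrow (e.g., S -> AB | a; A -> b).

No ε-productions.
After unit-elimination: S -> e | eG; G -> j | SG | Se | ejG; L -> j | SG | ejG.
TERM: introduce A -> e, B -> j and substitute in every rule of length ≥2.
BIN: G -> ABG becomes G -> AC, C -> BG; L -> ABG becomes L -> AD, D -> BG.
Drop unreachable/unproductive: L.

S -> e | AG; A -> e; B -> j; C -> BG; G -> j | AC | SA | SG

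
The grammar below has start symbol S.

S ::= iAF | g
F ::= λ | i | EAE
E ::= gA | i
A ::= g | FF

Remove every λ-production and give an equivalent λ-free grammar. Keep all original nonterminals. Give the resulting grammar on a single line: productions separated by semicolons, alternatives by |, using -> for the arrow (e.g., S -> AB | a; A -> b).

Nullable set: {A, F}.
S -> iAF: A, F nullable, giving i | iA | iAF | iF.
A -> FF: F, F nullable, giving F | FF.
E -> gA: A nullable, giving g | gA.
Drop F -> λ.
F -> EAE: A nullable, giving EAE | EE.
Unchanged (no nullable symbols): S -> g; A -> g; E -> i; F -> i.

S -> g | i | iA | iF | iAF; A -> F | g | FF; E -> g | i | gA; F -> i | EE | EAE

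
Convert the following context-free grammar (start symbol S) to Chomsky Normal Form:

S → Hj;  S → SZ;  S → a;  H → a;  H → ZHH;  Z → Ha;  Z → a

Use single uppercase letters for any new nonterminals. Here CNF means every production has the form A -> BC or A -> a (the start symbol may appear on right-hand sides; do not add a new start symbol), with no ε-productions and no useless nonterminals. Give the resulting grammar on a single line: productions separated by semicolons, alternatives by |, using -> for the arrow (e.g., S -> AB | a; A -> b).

No ε-productions.
No unit productions to eliminate.
TERM: introduce B -> a, A -> j and substitute in every rule of length ≥2.
BIN: H -> ZHH becomes H -> ZC, C -> HH.

S -> a | HA | SZ; A -> j; B -> a; C -> HH; H -> a | ZC; Z -> a | HB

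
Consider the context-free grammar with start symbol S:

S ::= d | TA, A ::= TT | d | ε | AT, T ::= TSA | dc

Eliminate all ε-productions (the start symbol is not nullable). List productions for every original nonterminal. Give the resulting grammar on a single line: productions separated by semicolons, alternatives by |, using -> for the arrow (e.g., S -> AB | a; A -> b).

S -> T | d | TA; A -> T | d | AT | TT; T -> TS | dc | TSA

Nullable set: {A}.
S -> TA: A nullable, giving T | TA.
Drop A -> ε.
A -> AT: A nullable, giving AT | T.
T -> TSA: A nullable, giving TS | TSA.
Unchanged (no nullable symbols): S -> d; A -> TT; A -> d; T -> dc.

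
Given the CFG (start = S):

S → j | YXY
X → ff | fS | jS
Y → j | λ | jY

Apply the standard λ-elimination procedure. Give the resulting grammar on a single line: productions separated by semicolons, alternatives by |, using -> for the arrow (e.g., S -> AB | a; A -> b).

S -> X | j | XY | YX | YXY; X -> fS | ff | jS; Y -> j | jY

Nullable set: {Y}.
S -> YXY: Y, Y nullable, giving X | XY | YX | YXY.
Drop Y -> λ.
Y -> jY: Y nullable, giving j | jY.
Unchanged (no nullable symbols): S -> j; X -> fS; X -> ff; X -> jS; Y -> j.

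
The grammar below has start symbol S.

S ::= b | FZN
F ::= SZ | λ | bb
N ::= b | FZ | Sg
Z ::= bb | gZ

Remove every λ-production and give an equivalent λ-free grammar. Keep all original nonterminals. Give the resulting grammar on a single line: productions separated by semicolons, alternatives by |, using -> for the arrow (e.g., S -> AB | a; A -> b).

S -> b | ZN | FZN; F -> SZ | bb; N -> Z | b | FZ | Sg; Z -> bb | gZ

Nullable set: {F}.
S -> FZN: F nullable, giving FZN | ZN.
Drop F -> λ.
N -> FZ: F nullable, giving FZ | Z.
Unchanged (no nullable symbols): S -> b; F -> SZ; F -> bb; N -> Sg; N -> b; Z -> bb; Z -> gZ.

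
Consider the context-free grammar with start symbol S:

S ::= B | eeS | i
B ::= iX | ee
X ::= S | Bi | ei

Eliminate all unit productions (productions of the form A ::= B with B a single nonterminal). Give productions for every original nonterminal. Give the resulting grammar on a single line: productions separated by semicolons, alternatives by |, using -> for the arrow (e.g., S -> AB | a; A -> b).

S -> i | ee | iX | eeS; B -> ee | iX; X -> i | Bi | ee | ei | iX | eeS

Unit productions: S->B, X->S.
Unit pairs (A ⇒* B via units): (S,B), (X,B), (X,S).
S: inherits non-unit rules of {B, S} → ee | eeS | i | iX.
B: inherits non-unit rules of {B} → ee | iX.
X: inherits non-unit rules of {B, S, X} → Bi | ee | eeS | ei | i | iX.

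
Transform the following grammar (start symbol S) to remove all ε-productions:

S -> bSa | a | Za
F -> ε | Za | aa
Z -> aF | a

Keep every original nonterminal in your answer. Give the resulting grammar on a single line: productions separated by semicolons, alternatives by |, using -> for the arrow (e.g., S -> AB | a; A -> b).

Nullable set: {F}.
Drop F -> ε.
Z -> aF: F nullable, giving a | aF.
Unchanged (no nullable symbols): S -> Za; S -> a; S -> bSa; F -> Za; F -> aa; Z -> a.

S -> a | Za | bSa; F -> Za | aa; Z -> a | aF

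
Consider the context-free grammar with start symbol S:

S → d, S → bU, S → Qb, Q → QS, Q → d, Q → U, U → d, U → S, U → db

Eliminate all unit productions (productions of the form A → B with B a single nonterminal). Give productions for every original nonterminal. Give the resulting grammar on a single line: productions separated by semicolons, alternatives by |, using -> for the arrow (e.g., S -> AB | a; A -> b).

S -> d | Qb | bU; Q -> d | QS | Qb | bU | db; U -> d | Qb | bU | db

Unit productions: Q->U, U->S.
Unit pairs (A ⇒* B via units): (Q,S), (Q,U), (U,S).
S: inherits non-unit rules of {S} → Qb | bU | d.
Q: inherits non-unit rules of {Q, S, U} → QS | Qb | bU | d | db.
U: inherits non-unit rules of {S, U} → Qb | bU | d | db.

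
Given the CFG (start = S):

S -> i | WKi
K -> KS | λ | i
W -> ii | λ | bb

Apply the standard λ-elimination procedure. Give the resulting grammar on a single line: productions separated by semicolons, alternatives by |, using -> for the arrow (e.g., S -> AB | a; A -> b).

S -> i | Ki | Wi | WKi; K -> S | i | KS; W -> bb | ii

Nullable set: {K, W}.
S -> WKi: W, K nullable, giving Ki | WKi | Wi | i.
Drop K -> λ.
K -> KS: K nullable, giving KS | S.
Drop W -> λ.
Unchanged (no nullable symbols): S -> i; K -> i; W -> bb; W -> ii.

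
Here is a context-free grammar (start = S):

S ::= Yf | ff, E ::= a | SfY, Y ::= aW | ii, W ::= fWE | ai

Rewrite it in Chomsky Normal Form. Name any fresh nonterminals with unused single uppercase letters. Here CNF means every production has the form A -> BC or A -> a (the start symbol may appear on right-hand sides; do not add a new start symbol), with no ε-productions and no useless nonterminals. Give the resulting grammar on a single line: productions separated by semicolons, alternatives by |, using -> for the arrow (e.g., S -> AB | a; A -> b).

S -> AA | YA; A -> f; B -> a; C -> i; D -> AY; E -> a | SD; F -> WE; W -> AF | BC; Y -> BW | CC

No ε-productions.
No unit productions to eliminate.
TERM: introduce B -> a, A -> f, C -> i and substitute in every rule of length ≥2.
BIN: E -> SAY becomes E -> SD, D -> AY; W -> AWE becomes W -> AF, F -> WE.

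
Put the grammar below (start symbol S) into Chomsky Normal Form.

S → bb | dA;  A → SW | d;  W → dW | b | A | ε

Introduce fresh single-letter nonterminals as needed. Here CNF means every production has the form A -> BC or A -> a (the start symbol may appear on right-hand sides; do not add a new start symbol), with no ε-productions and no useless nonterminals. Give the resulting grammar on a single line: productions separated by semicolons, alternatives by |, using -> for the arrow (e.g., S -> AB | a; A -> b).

S -> BB | CA; A -> d | BB | CA | SW; B -> b; C -> d; W -> b | d | BB | CA | CW | SW

Nullable: {W}; after ε-elimination: S -> bb | dA; A -> S | d | SW; W -> A | b | d | dW.
After unit-elimination: S -> bb | dA; A -> d | SW | bb | dA; W -> b | d | SW | bb | dA | dW.
TERM: introduce B -> b, C -> d and substitute in every rule of length ≥2.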